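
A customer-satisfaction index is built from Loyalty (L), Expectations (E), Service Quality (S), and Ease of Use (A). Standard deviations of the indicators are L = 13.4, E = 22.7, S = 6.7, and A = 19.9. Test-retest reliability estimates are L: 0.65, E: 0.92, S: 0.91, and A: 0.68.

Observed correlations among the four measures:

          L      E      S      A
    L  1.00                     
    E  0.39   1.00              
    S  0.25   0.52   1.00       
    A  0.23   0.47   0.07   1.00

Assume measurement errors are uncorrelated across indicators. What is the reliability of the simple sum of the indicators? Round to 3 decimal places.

0.890

Var(L+E+S+A) = 13.4² + 22.7² + 6.7² + 19.9² + 2·[13.4·22.7·0.39 + 13.4·6.7·0.25 + 13.4·19.9·0.23 + 22.7·6.7·0.52 + 22.7·19.9·0.47 + 6.7·19.9·0.07] = 1135.75 + 1006.28 = 2142.03.
Under uncorrelated errors the observed covariances equal the true-score covariances, so only the own-variance terms attenuate.
True-score variance = [13.4²·0.65 + 22.7²·0.92 + 6.7²·0.91 + 19.9²·0.68] + 1006.28 = 900.918 + 1006.28 = 1907.2.
Reliability = 1907.2 / 2142.03 = 0.890.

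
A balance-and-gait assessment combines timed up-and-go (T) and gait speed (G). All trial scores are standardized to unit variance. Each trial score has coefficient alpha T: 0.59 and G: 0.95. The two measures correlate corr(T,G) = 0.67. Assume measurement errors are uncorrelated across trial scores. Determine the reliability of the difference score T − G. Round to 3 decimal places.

0.303

Var(T−G) = 1 + 1 − 2·0.67 = 2 − 1.34 = 0.66.
With uncorrelated errors the cross-covariances are all true-score covariance, so they carry over unchanged; only the diagonal terms shrink to ρᵢσᵢ².
True-score variance = [0.59 + 0.95] − 1.34 = 1.54 − 1.34 = 0.2.
Reliability = 0.2 / 0.66 = 0.303.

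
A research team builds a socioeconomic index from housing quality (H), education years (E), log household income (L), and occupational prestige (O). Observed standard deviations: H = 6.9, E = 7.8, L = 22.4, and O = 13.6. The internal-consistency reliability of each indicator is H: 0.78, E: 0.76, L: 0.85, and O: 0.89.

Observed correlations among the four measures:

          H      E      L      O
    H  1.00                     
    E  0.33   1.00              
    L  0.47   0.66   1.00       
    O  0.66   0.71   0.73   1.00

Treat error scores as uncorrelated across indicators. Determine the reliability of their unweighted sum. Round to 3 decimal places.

Var(H+E+L+O) = 6.9² + 7.8² + 22.4² + 13.6² + 2·[6.9·7.8·0.33 + 6.9·22.4·0.47 + 6.9·13.6·0.66 + 7.8·22.4·0.66 + 7.8·13.6·0.71 + 22.4·13.6·0.73] = 795.17 + 1130.71 = 1925.88.
Under uncorrelated errors the observed covariances equal the true-score covariances, so only the own-variance terms attenuate.
True-score variance = [6.9²·0.78 + 7.8²·0.76 + 22.4²·0.85 + 13.6²·0.89] + 1130.71 = 674.485 + 1130.71 = 1805.2.
Reliability = 1805.2 / 1925.88 = 0.937.

0.937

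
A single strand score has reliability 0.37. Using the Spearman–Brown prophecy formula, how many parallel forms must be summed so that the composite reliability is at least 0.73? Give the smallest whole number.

5

k ≥ ρ*(1−ρ₁)/(ρ₁(1−ρ*)) = 0.73·0.63 / (0.37·0.27) = 4.604.
Smallest integer k = 5.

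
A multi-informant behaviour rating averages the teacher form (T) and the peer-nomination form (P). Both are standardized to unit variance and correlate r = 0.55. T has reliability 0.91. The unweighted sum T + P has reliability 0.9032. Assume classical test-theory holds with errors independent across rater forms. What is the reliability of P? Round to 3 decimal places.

Var(T+P) = 2 + 2·0.55 = 3.100.
True-score variance = ρ_T + ρ_P + 2·0.55, so 0.9032 = (0.91 + ρ_P + 1.10) / 3.100.
ρ_P = 0.9032·3.100 − 0.91 − 1.10 = 0.790.

0.790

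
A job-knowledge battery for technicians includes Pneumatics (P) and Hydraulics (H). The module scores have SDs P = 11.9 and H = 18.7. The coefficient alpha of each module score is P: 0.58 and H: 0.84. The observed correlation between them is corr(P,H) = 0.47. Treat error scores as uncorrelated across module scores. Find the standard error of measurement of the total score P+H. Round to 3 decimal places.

10.744

Var(total) = 491.3 + 209.178 = 700.478.
True-score variance = 375.873 + 209.178 = 585.052, so reliability = 0.8352.
Error variance = 700.478 − 585.052 = 115.427; SEM = √115.427 = 10.744.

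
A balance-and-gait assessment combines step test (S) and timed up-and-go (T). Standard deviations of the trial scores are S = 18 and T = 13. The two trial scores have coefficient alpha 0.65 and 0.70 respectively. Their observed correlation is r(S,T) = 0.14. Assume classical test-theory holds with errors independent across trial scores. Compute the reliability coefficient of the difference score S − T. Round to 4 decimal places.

0.6161

Var(S−T) = 18² + 13² − 2·18·13·0.14 = 493 − 65.52 = 427.48.
Because errors are independent across components, Cov(Tᵢ,Tⱼ) = Cov(Xᵢ,Xⱼ); the off-diagonal part of the true-score variance is the same as above.
True-score variance = [18²·0.65 + 13²·0.70] − 65.52 = 328.9 − 65.52 = 263.38.
Reliability = 263.38 / 427.48 = 0.6161.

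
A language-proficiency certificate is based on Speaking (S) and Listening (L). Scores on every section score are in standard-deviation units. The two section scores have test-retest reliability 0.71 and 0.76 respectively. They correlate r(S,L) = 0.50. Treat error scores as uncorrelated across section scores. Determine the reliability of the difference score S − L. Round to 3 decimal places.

Var(S−L) = 1 + 1 − 2·0.50 = 2 − 1 = 1.
With uncorrelated errors the cross-covariances are all true-score covariance, so they carry over unchanged; only the diagonal terms shrink to ρᵢσᵢ².
True-score variance = [0.71 + 0.76] − 1 = 1.47 − 1 = 0.47.
Reliability = 0.47 / 1 = 0.470.

0.470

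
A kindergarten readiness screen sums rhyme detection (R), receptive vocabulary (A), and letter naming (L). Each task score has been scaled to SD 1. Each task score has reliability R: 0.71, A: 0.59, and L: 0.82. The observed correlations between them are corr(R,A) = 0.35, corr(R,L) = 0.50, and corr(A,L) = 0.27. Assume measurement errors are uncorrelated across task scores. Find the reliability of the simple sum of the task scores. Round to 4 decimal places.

Var(R+A+L) = 3 + 2·[0.35 + 0.50 + 0.27] = 3 + 2.24 = 5.24.
With uncorrelated errors the cross-covariances are all true-score covariance, so they carry over unchanged; only the diagonal terms shrink to ρᵢσᵢ².
True-score variance = [0.71 + 0.59 + 0.82] + 2.24 = 2.12 + 2.24 = 4.36.
Reliability = 4.36 / 5.24 = 0.8321.

0.8321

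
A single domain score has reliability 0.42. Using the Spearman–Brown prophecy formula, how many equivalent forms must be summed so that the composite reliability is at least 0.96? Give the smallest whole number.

34

k ≥ ρ*(1−ρ₁)/(ρ₁(1−ρ*)) = 0.96·0.58 / (0.42·0.04) = 33.143.
Smallest integer k = 34.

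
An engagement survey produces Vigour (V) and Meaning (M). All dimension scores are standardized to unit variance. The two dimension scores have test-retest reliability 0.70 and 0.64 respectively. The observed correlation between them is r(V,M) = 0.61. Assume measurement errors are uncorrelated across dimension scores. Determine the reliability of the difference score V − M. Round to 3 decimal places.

Var(V−M) = 1 + 1 − 2·0.61 = 2 − 1.22 = 0.78.
With uncorrelated errors the cross-covariances are all true-score covariance, so they carry over unchanged; only the diagonal terms shrink to ρᵢσᵢ².
True-score variance = [0.70 + 0.64] − 1.22 = 1.34 − 1.22 = 0.12.
Reliability = 0.12 / 0.78 = 0.154.

0.154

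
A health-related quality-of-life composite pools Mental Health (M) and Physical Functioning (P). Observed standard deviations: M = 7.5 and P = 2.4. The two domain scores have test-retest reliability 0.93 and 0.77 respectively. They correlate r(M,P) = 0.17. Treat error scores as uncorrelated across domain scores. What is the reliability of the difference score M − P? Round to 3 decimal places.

Var(M−P) = 7.5² + 2.4² − 2·7.5·2.4·0.17 = 62.01 − 6.12 = 55.89.
Because errors are independent across components, Cov(Tᵢ,Tⱼ) = Cov(Xᵢ,Xⱼ); the off-diagonal part of the true-score variance is the same as above.
True-score variance = [7.5²·0.93 + 2.4²·0.77] − 6.12 = 56.7477 − 6.12 = 50.6277.
Reliability = 50.6277 / 55.89 = 0.906.

0.906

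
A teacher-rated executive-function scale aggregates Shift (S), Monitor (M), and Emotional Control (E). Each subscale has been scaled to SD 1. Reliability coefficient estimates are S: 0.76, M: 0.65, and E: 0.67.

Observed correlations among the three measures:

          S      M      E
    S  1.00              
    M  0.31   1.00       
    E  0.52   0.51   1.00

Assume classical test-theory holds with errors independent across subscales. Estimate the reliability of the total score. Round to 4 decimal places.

Var(S+M+E) = 3 + 2·[0.31 + 0.52 + 0.51] = 3 + 2.68 = 5.68.
Under uncorrelated errors the observed covariances equal the true-score covariances, so only the own-variance terms attenuate.
True-score variance = [0.76 + 0.65 + 0.67] + 2.68 = 2.08 + 2.68 = 4.76.
Reliability = 4.76 / 5.68 = 0.8380.

0.8380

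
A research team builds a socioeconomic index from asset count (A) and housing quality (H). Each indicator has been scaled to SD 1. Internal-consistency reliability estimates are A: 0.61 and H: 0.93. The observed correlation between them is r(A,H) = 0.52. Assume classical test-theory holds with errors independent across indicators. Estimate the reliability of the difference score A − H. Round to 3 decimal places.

0.521

Var(A−H) = 1 + 1 − 2·0.52 = 2 − 1.04 = 0.96.
Under uncorrelated errors the observed covariances equal the true-score covariances, so only the own-variance terms attenuate.
True-score variance = [0.61 + 0.93] − 1.04 = 1.54 − 1.04 = 0.5.
Reliability = 0.5 / 0.96 = 0.521.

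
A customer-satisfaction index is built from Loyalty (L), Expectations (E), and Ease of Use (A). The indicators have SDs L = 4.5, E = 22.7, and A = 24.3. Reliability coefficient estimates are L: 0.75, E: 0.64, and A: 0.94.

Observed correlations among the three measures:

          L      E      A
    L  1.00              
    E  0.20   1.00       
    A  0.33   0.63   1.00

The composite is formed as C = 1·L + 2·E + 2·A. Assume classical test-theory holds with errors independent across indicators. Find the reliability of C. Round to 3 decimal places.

0.881

Var(C) = 4.5² + 2²·22.7² + 2²·24.3² + 2·[2·4.5·22.7·0.20 + 2·4.5·24.3·0.33 + 4·22.7·24.3·0.63] = 4443.37 + 3006.18 = 7449.55.
With uncorrelated errors the cross-covariances are all true-score covariance, so they carry over unchanged; only the diagonal terms shrink to ρᵢσᵢ².
True-score variance = [4.5²·0.75 + 2²·22.7²·0.64 + 2²·24.3²·0.94] + 3006.18 = 3554.57 + 3006.18 = 6560.75.
Reliability = 6560.75 / 7449.55 = 0.881.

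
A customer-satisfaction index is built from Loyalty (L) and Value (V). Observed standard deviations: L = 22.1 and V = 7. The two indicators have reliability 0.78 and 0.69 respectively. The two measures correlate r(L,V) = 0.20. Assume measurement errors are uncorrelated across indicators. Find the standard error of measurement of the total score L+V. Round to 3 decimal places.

11.074

Var(total) = 537.41 + 61.88 = 599.29.
True-score variance = 414.77 + 61.88 = 476.65, so reliability = 0.7954.
Error variance = 599.29 − 476.65 = 122.64; SEM = √122.64 = 11.074.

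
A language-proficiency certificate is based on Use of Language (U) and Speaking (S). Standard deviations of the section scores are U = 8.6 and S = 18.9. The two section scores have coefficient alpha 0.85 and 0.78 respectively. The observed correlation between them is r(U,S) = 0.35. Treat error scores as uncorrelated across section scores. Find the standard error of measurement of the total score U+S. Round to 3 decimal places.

Var(total) = 431.17 + 113.778 = 544.948.
True-score variance = 341.49 + 113.778 = 455.268, so reliability = 0.8354.
Error variance = 544.948 − 455.268 = 89.6802; SEM = √89.6802 = 9.470.

9.470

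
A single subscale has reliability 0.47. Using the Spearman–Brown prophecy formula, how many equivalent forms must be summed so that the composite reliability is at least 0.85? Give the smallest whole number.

k ≥ ρ*(1−ρ₁)/(ρ₁(1−ρ*)) = 0.85·0.53 / (0.47·0.15) = 6.390.
Smallest integer k = 7.

7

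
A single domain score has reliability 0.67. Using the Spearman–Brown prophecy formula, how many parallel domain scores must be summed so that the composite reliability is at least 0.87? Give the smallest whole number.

4

k ≥ ρ*(1−ρ₁)/(ρ₁(1−ρ*)) = 0.87·0.33 / (0.67·0.13) = 3.296.
Smallest integer k = 4.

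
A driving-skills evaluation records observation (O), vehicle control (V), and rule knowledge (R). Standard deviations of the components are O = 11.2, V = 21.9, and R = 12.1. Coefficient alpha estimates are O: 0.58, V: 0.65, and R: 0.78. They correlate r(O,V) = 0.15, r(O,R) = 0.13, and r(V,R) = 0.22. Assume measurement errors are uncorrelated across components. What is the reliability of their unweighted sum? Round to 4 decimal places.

Var(O+V+R) = 11.2² + 21.9² + 12.1² + 2·[11.2·21.9·0.15 + 11.2·12.1·0.13 + 21.9·12.1·0.22] = 751.46 + 225.415 = 976.875.
Under uncorrelated errors the observed covariances equal the true-score covariances, so only the own-variance terms attenuate.
True-score variance = [11.2²·0.58 + 21.9²·0.65 + 12.1²·0.78] + 225.415 = 498.701 + 225.415 = 724.116.
Reliability = 724.116 / 976.875 = 0.7413.

0.7413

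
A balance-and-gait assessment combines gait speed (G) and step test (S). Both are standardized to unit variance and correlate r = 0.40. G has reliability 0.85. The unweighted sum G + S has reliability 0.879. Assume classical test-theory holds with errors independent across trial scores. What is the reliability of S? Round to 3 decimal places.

Var(G+S) = 2 + 2·0.40 = 2.800.
True-score variance = ρ_G + ρ_S + 2·0.40, so 0.879 = (0.85 + ρ_S + 0.80) / 2.800.
ρ_S = 0.879·2.800 − 0.85 − 0.80 = 0.811.

0.811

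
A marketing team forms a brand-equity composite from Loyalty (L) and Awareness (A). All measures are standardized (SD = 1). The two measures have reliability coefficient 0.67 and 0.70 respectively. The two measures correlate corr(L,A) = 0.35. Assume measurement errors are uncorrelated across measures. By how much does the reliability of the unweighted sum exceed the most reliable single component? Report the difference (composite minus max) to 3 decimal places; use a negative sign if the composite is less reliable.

0.067

Var(sum) = 2 + 0.7 = 2.7; true-score variance = 1.37 + 0.7 = 2.07; composite reliability = 0.7667.
Max component reliability = 0.7000.
Difference = 0.7667 − 0.7000 = 0.067.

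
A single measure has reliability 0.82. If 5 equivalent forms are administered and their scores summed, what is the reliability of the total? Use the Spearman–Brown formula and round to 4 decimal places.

ρ_k = kρ / (1 + (k−1)ρ) = 5·0.82 / (1 + 4·0.82) = 4.100 / 4.280 = 0.9579.

0.9579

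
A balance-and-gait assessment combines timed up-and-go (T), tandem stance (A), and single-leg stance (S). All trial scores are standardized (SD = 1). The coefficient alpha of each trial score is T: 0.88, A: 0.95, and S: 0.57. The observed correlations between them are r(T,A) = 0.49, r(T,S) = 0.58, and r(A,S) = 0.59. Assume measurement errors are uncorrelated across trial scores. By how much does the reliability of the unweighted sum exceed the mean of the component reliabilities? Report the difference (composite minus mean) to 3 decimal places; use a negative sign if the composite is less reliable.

Var(sum) = 3 + 3.32 = 6.32; true-score variance = 2.4 + 3.32 = 5.72; composite reliability = 0.9051.
Mean component reliability = 0.8000.
Difference = 0.9051 − 0.8000 = 0.105.

0.105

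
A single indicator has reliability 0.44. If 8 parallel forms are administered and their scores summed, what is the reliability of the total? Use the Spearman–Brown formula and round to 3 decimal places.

0.863

ρ_k = kρ / (1 + (k−1)ρ) = 8·0.44 / (1 + 7·0.44) = 3.520 / 4.080 = 0.863.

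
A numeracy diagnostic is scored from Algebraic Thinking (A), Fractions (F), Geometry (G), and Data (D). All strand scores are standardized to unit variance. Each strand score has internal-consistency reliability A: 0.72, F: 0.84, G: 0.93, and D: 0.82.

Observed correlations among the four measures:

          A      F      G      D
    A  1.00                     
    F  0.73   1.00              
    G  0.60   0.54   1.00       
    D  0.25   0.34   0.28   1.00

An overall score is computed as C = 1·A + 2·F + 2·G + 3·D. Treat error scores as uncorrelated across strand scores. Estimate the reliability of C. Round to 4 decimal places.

Var(C) = 1 + 2² + 2² + 3² + 2·[2·0.73 + 2·0.60 + 3·0.25 + 4·0.54 + 6·0.34 + 6·0.28] = 18 + 18.58 = 36.58.
With uncorrelated errors the cross-covariances are all true-score covariance, so they carry over unchanged; only the diagonal terms shrink to ρᵢσᵢ².
True-score variance = [0.72 + 2²·0.84 + 2²·0.93 + 3²·0.82] + 18.58 = 15.18 + 18.58 = 33.76.
Reliability = 33.76 / 36.58 = 0.9229.

0.9229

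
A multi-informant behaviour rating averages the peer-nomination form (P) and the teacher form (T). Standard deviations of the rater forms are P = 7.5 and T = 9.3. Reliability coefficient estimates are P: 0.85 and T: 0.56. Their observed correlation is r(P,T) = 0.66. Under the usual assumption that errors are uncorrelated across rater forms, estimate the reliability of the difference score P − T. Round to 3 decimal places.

0.082

Var(P−T) = 7.5² + 9.3² − 2·7.5·9.3·0.66 = 142.74 − 92.07 = 50.67.
With uncorrelated errors the cross-covariances are all true-score covariance, so they carry over unchanged; only the diagonal terms shrink to ρᵢσᵢ².
True-score variance = [7.5²·0.85 + 9.3²·0.56] − 92.07 = 96.2469 − 92.07 = 4.1769.
Reliability = 4.1769 / 50.67 = 0.082.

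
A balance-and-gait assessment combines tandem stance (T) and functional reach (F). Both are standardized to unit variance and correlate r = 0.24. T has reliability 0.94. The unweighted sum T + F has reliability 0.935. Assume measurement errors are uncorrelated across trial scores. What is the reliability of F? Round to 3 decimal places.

0.899

Var(T+F) = 2 + 2·0.24 = 2.480.
True-score variance = ρ_T + ρ_F + 2·0.24, so 0.935 = (0.94 + ρ_F + 0.48) / 2.480.
ρ_F = 0.935·2.480 − 0.94 − 0.48 = 0.899.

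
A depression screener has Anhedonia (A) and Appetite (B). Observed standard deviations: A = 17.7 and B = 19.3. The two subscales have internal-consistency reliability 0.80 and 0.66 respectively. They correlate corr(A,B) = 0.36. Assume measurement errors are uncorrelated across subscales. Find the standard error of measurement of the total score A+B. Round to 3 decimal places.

13.759

Var(total) = 685.78 + 245.959 = 931.739.
True-score variance = 496.475 + 245.959 = 742.435, so reliability = 0.7968.
Error variance = 931.739 − 742.435 = 189.305; SEM = √189.305 = 13.759.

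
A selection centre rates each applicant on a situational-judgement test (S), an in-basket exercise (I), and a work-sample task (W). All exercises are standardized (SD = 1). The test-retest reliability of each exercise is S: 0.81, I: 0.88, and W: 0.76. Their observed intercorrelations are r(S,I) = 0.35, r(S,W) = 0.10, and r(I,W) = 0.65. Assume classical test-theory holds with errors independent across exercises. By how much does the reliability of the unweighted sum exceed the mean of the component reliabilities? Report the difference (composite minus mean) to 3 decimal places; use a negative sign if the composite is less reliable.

Var(sum) = 3 + 2.2 = 5.2; true-score variance = 2.45 + 2.2 = 4.65; composite reliability = 0.8942.
Mean component reliability = 0.8167.
Difference = 0.8942 − 0.8167 = 0.078.

0.078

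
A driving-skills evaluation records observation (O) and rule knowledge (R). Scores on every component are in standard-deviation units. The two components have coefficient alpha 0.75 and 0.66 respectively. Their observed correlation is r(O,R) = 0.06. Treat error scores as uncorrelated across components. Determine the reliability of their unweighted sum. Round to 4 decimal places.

0.7217

Var(O+R) = 2 + 2·[0.06] = 2 + 0.12 = 2.12.
With uncorrelated errors the cross-covariances are all true-score covariance, so they carry over unchanged; only the diagonal terms shrink to ρᵢσᵢ².
True-score variance = [0.75 + 0.66] + 0.12 = 1.41 + 0.12 = 1.53.
Reliability = 1.53 / 2.12 = 0.7217.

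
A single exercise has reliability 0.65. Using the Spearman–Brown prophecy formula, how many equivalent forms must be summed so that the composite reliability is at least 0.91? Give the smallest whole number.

k ≥ ρ*(1−ρ₁)/(ρ₁(1−ρ*)) = 0.91·0.35 / (0.65·0.09) = 5.444.
Smallest integer k = 6.

6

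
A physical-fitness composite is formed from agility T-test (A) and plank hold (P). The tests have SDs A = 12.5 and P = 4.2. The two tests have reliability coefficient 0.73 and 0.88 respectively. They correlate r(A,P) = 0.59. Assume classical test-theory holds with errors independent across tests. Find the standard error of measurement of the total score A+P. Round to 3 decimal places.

Var(total) = 173.89 + 61.95 = 235.84.
True-score variance = 129.586 + 61.95 = 191.536, so reliability = 0.8121.
Error variance = 235.84 − 191.536 = 44.3043; SEM = √44.3043 = 6.656.

6.656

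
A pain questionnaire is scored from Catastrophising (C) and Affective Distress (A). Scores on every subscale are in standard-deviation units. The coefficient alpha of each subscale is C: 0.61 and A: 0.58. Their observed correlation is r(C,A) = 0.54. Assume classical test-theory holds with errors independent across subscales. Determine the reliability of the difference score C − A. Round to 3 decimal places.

0.120

Var(C−A) = 1 + 1 − 2·0.54 = 2 − 1.08 = 0.92.
With uncorrelated errors the cross-covariances are all true-score covariance, so they carry over unchanged; only the diagonal terms shrink to ρᵢσᵢ².
True-score variance = [0.61 + 0.58] − 1.08 = 1.19 − 1.08 = 0.11.
Reliability = 0.11 / 0.92 = 0.120.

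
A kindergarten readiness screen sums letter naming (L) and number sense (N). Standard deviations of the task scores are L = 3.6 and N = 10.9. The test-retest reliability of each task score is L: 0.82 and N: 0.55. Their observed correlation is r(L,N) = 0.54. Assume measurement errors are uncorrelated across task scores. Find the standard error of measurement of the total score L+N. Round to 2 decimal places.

Var(total) = 131.77 + 42.3792 = 174.149.
True-score variance = 75.9727 + 42.3792 = 118.352, so reliability = 0.6796.
Error variance = 174.149 − 118.352 = 55.7973; SEM = √55.7973 = 7.47.

7.47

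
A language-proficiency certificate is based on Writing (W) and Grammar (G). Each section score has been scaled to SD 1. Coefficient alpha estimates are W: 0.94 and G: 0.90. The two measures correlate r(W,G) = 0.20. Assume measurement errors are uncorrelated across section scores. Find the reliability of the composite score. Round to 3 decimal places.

Var(W+G) = 2 + 2·[0.20] = 2 + 0.4 = 2.4.
Under uncorrelated errors the observed covariances equal the true-score covariances, so only the own-variance terms attenuate.
True-score variance = [0.94 + 0.90] + 0.4 = 1.84 + 0.4 = 2.24.
Reliability = 2.24 / 2.4 = 0.933.

0.933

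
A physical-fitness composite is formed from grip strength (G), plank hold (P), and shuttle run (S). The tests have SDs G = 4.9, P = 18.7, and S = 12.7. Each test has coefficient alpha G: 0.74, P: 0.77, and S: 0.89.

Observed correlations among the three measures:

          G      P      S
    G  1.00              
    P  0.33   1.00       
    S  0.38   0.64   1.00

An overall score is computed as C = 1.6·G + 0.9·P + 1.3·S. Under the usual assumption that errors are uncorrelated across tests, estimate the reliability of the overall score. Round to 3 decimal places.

0.904

Var(C) = 1.6²·4.9² + 0.9²·18.7² + 1.3²·12.7² + 2·[1.44·4.9·18.7·0.33 + 2.08·4.9·12.7·0.38 + 1.17·18.7·12.7·0.64] = 617.295 + 541.123 = 1158.42.
Under uncorrelated errors the observed covariances equal the true-score covariances, so only the own-variance terms attenuate.
True-score variance = [1.6²·4.9²·0.74 + 0.9²·18.7²·0.77 + 1.3²·12.7²·0.89] + 541.123 = 506.182 + 541.123 = 1047.31.
Reliability = 1047.31 / 1158.42 = 0.904.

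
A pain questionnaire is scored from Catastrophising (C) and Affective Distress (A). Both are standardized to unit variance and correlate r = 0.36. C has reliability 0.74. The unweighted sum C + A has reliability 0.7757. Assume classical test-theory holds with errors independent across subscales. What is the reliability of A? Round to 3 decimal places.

0.650

Var(C+A) = 2 + 2·0.36 = 2.720.
True-score variance = ρ_C + ρ_A + 2·0.36, so 0.7757 = (0.74 + ρ_A + 0.72) / 2.720.
ρ_A = 0.7757·2.720 − 0.74 − 0.72 = 0.650.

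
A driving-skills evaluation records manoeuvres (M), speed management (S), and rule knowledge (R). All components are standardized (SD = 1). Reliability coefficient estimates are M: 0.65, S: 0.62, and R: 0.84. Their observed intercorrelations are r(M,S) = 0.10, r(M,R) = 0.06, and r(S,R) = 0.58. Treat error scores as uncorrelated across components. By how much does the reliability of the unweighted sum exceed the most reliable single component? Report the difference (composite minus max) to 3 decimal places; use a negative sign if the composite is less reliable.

Var(sum) = 3 + 1.48 = 4.48; true-score variance = 2.11 + 1.48 = 3.59; composite reliability = 0.8013.
Max component reliability = 0.8400.
Difference = 0.8013 − 0.8400 = -0.039.

-0.039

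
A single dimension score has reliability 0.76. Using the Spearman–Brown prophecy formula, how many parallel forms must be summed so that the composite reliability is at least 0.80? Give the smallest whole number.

k ≥ ρ*(1−ρ₁)/(ρ₁(1−ρ*)) = 0.80·0.24 / (0.76·0.20) = 1.263.
Smallest integer k = 2.

2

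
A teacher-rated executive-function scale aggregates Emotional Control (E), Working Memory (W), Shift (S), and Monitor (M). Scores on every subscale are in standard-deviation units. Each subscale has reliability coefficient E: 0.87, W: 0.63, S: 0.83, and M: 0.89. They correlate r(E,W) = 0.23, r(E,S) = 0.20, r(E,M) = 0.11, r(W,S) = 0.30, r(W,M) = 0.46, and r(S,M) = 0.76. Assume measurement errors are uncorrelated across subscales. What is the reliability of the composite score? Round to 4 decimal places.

Var(E+W+S+M) = 4 + 2·[0.23 + 0.20 + 0.11 + 0.30 + 0.46 + 0.76] = 4 + 4.12 = 8.12.
Because errors are independent across components, Cov(Tᵢ,Tⱼ) = Cov(Xᵢ,Xⱼ); the off-diagonal part of the true-score variance is the same as above.
True-score variance = [0.87 + 0.63 + 0.83 + 0.89] + 4.12 = 3.22 + 4.12 = 7.34.
Reliability = 7.34 / 8.12 = 0.9039.

0.9039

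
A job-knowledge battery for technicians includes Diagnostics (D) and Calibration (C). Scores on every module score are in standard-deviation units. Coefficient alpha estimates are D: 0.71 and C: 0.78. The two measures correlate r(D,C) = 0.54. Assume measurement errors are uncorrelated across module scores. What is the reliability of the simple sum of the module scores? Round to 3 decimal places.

0.834

Var(D+C) = 2 + 2·[0.54] = 2 + 1.08 = 3.08.
With uncorrelated errors the cross-covariances are all true-score covariance, so they carry over unchanged; only the diagonal terms shrink to ρᵢσᵢ².
True-score variance = [0.71 + 0.78] + 1.08 = 1.49 + 1.08 = 2.57.
Reliability = 2.57 / 3.08 = 0.834.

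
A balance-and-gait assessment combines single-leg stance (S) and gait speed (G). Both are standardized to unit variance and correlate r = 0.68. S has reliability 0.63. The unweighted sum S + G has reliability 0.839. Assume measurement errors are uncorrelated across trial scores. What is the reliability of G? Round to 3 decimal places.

0.829

Var(S+G) = 2 + 2·0.68 = 3.360.
True-score variance = ρ_S + ρ_G + 2·0.68, so 0.839 = (0.63 + ρ_G + 1.36) / 3.360.
ρ_G = 0.839·3.360 − 0.63 − 1.36 = 0.829.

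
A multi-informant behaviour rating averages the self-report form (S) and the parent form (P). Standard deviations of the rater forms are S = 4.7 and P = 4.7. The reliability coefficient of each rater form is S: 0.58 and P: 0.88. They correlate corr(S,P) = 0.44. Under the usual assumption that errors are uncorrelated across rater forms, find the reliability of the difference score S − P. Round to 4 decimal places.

0.5179

Var(S−P) = 4.7² + 4.7² − 2·4.7·4.7·0.44 = 44.18 − 19.4392 = 24.7408.
With uncorrelated errors the cross-covariances are all true-score covariance, so they carry over unchanged; only the diagonal terms shrink to ρᵢσᵢ².
True-score variance = [4.7²·0.58 + 4.7²·0.88] − 19.4392 = 32.2514 − 19.4392 = 12.8122.
Reliability = 12.8122 / 24.7408 = 0.5179.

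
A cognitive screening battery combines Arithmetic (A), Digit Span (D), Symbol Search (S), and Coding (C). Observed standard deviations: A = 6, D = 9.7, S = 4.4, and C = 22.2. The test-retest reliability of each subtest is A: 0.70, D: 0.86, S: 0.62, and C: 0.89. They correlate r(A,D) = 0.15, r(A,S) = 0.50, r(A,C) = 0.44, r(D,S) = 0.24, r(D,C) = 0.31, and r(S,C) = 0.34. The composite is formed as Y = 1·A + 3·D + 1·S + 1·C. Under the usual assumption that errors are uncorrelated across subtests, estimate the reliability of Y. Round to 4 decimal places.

Var(Y) = 6² + 3²·9.7² + 4.4² + 22.2² + 2·[3·6·9.7·0.15 + 6·4.4·0.50 + 6·22.2·0.44 + 3·9.7·4.4·0.24 + 3·9.7·22.2·0.31 + 4.4·22.2·0.34] = 1395.01 + 724.41 = 2119.42.
Because errors are independent across components, Cov(Tᵢ,Tⱼ) = Cov(Xᵢ,Xⱼ); the off-diagonal part of the true-score variance is the same as above.
True-score variance = [6²·0.70 + 3²·9.7²·0.86 + 4.4²·0.62 + 22.2²·0.89] + 724.41 = 1204.09 + 724.41 = 1928.5.
Reliability = 1928.5 / 2119.42 = 0.9099.

0.9099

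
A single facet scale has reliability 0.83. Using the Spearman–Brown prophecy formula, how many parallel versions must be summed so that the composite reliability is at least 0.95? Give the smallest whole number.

4

k ≥ ρ*(1−ρ₁)/(ρ₁(1−ρ*)) = 0.95·0.17 / (0.83·0.05) = 3.892.
Smallest integer k = 4.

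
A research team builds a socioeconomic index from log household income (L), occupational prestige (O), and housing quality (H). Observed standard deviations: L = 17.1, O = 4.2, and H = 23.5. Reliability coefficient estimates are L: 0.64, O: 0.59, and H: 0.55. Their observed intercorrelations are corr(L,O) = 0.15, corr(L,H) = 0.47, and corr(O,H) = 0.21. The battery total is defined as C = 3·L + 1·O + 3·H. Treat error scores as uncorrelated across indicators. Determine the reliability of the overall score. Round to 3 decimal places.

0.715

Var(C) = 3²·17.1² + 4.2² + 3²·23.5² + 2·[3·17.1·4.2·0.15 + 9·17.1·23.5·0.47 + 3·4.2·23.5·0.21] = 7619.58 + 3588.65 = 11208.2.
Under uncorrelated errors the observed covariances equal the true-score covariances, so only the own-variance terms attenuate.
True-score variance = [3²·17.1²·0.64 + 4.2²·0.59 + 3²·23.5²·0.55] + 3588.65 = 4428.33 + 3588.65 = 8016.98.
Reliability = 8016.98 / 11208.2 = 0.715.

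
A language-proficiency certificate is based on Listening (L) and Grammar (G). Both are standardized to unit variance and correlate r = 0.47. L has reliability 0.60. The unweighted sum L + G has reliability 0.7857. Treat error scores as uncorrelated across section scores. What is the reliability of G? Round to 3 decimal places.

0.770

Var(L+G) = 2 + 2·0.47 = 2.940.
True-score variance = ρ_L + ρ_G + 2·0.47, so 0.7857 = (0.60 + ρ_G + 0.94) / 2.940.
ρ_G = 0.7857·2.940 − 0.60 − 0.94 = 0.770.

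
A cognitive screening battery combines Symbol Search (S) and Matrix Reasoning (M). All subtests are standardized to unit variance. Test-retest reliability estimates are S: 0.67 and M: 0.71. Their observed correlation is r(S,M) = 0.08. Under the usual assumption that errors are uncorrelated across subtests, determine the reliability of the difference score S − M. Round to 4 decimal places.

Var(S−M) = 1 + 1 − 2·0.08 = 2 − 0.16 = 1.84.
With uncorrelated errors the cross-covariances are all true-score covariance, so they carry over unchanged; only the diagonal terms shrink to ρᵢσᵢ².
True-score variance = [0.67 + 0.71] − 0.16 = 1.38 − 0.16 = 1.22.
Reliability = 1.22 / 1.84 = 0.6630.

0.6630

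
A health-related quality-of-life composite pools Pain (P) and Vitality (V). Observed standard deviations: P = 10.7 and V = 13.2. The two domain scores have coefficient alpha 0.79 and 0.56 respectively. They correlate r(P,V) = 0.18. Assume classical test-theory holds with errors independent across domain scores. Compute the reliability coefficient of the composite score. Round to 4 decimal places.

0.7034

Var(P+V) = 10.7² + 13.2² + 2·[10.7·13.2·0.18] = 288.73 + 50.8464 = 339.576.
Under uncorrelated errors the observed covariances equal the true-score covariances, so only the own-variance terms attenuate.
True-score variance = [10.7²·0.79 + 13.2²·0.56] + 50.8464 = 188.022 + 50.8464 = 238.868.
Reliability = 238.868 / 339.576 = 0.7034.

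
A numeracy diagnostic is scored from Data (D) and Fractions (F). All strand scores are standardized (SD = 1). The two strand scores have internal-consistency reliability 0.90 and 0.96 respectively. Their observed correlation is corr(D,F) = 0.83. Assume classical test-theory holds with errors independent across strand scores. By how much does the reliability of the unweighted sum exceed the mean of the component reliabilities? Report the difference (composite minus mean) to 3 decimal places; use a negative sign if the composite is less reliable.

Var(sum) = 2 + 1.66 = 3.66; true-score variance = 1.86 + 1.66 = 3.52; composite reliability = 0.9617.
Mean component reliability = 0.9300.
Difference = 0.9617 − 0.9300 = 0.032.

0.032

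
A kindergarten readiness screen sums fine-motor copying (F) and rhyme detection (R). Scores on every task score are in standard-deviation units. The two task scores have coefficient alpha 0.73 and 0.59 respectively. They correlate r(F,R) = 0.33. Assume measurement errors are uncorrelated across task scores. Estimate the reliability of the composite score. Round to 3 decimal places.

0.744

Var(F+R) = 2 + 2·[0.33] = 2 + 0.66 = 2.66.
With uncorrelated errors the cross-covariances are all true-score covariance, so they carry over unchanged; only the diagonal terms shrink to ρᵢσᵢ².
True-score variance = [0.73 + 0.59] + 0.66 = 1.32 + 0.66 = 1.98.
Reliability = 1.98 / 2.66 = 0.744.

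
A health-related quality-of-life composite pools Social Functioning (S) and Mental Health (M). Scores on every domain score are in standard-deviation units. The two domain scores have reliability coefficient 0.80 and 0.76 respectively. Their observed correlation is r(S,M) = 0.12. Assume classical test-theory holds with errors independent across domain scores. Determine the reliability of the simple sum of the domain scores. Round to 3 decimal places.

0.804

Var(S+M) = 2 + 2·[0.12] = 2 + 0.24 = 2.24.
Under uncorrelated errors the observed covariances equal the true-score covariances, so only the own-variance terms attenuate.
True-score variance = [0.80 + 0.76] + 0.24 = 1.56 + 0.24 = 1.8.
Reliability = 1.8 / 2.24 = 0.804.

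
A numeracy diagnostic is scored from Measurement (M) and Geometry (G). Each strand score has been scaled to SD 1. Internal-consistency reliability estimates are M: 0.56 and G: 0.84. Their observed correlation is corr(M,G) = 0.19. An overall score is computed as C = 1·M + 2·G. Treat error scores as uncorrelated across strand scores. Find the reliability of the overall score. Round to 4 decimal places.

Var(C) = 1 + 2² + 2·[2·0.19] = 5 + 0.76 = 5.76.
Because errors are independent across components, Cov(Tᵢ,Tⱼ) = Cov(Xᵢ,Xⱼ); the off-diagonal part of the true-score variance is the same as above.
True-score variance = [0.56 + 2²·0.84] + 0.76 = 3.92 + 0.76 = 4.68.
Reliability = 4.68 / 5.76 = 0.8125.

0.8125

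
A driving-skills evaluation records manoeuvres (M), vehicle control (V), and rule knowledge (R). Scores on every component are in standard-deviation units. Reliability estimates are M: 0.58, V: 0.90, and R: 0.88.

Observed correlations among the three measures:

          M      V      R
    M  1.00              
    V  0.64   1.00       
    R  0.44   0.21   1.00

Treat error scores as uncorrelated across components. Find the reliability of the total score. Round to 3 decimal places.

0.885

Var(M+V+R) = 3 + 2·[0.64 + 0.44 + 0.21] = 3 + 2.58 = 5.58.
Because errors are independent across components, Cov(Tᵢ,Tⱼ) = Cov(Xᵢ,Xⱼ); the off-diagonal part of the true-score variance is the same as above.
True-score variance = [0.58 + 0.90 + 0.88] + 2.58 = 2.36 + 2.58 = 4.94.
Reliability = 4.94 / 5.58 = 0.885.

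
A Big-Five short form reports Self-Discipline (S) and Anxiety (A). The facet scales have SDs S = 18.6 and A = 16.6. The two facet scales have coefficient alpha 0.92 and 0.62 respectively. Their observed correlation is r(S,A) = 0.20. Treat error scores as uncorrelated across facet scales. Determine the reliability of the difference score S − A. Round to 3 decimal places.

Var(S−A) = 18.6² + 16.6² − 2·18.6·16.6·0.20 = 621.52 − 123.504 = 498.016.
Under uncorrelated errors the observed covariances equal the true-score covariances, so only the own-variance terms attenuate.
True-score variance = [18.6²·0.92 + 16.6²·0.62] − 123.504 = 489.13 − 123.504 = 365.626.
Reliability = 365.626 / 498.016 = 0.734.

0.734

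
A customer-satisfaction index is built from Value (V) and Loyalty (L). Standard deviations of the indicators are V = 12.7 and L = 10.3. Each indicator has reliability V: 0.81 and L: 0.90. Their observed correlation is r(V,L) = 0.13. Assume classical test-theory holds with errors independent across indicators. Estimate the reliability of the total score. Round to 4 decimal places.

0.8631

Var(V+L) = 12.7² + 10.3² + 2·[12.7·10.3·0.13] = 267.38 + 34.0106 = 301.391.
Under uncorrelated errors the observed covariances equal the true-score covariances, so only the own-variance terms attenuate.
True-score variance = [12.7²·0.81 + 10.3²·0.90] + 34.0106 = 226.126 + 34.0106 = 260.137.
Reliability = 260.137 / 301.391 = 0.8631.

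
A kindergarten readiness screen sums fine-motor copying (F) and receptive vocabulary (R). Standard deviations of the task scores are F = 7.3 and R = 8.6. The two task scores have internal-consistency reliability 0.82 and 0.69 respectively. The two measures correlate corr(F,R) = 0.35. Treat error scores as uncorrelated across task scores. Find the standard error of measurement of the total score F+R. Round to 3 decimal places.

Var(total) = 127.25 + 43.946 = 171.196.
True-score variance = 94.7302 + 43.946 = 138.676, so reliability = 0.8100.
Error variance = 171.196 − 138.676 = 32.5198; SEM = √32.5198 = 5.703.

5.703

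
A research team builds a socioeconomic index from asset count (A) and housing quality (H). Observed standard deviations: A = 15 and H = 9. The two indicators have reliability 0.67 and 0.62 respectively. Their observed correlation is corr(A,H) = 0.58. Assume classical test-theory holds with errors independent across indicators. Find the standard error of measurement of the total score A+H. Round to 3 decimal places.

10.248

Var(total) = 306 + 156.6 = 462.6.
True-score variance = 200.97 + 156.6 = 357.57, so reliability = 0.7730.
Error variance = 462.6 − 357.57 = 105.03; SEM = √105.03 = 10.248.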